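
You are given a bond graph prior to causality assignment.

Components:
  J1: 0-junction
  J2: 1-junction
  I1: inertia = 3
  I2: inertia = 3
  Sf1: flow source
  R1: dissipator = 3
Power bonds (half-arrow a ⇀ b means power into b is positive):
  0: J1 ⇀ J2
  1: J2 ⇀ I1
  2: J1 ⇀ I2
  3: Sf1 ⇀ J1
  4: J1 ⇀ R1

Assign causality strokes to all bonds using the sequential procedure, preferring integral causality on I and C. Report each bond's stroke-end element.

bond 0 →J2
bond 1 →I1
bond 2 →I2
bond 3 →Sf1
bond 4 →J1

β3 →Sf1  (source Sf1 imposes f)
β1 →I1  (prefer integral on I1)
β0 →J2  (J2 flow already set via bond 1)
β2 →I2  (prefer integral on I2)
β4 →J1  (only one effort-in slot at J1)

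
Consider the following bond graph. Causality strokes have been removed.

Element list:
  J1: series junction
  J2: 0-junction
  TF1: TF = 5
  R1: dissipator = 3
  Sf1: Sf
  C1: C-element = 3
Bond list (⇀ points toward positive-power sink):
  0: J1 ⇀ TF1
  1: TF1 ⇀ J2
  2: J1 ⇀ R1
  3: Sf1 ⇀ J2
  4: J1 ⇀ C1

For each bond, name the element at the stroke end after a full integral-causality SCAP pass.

b0 stroke at TF1
b1 stroke at J2
b2 stroke at J1
b3 stroke at Sf1
b4 stroke at J1

b3 |Sf1  (source Sf1 imposes f)
b1 |J2  (only one effort-in slot at J2)
b0 |TF1  (TF1: transformer flips bond 1)
b2 |J1  (J1 flow already set via bond 0)
b4 |J1  (1-jn J1 has f-setter on 0)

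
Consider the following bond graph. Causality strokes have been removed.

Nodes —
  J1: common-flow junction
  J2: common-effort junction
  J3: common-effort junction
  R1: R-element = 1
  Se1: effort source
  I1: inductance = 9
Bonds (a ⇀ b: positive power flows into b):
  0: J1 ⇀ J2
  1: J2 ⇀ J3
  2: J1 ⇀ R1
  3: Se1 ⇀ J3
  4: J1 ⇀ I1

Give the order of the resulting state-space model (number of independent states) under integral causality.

1  (I1 all integral)

bond 3 stroke at J3  (source Se1 imposes e)
bond 1 stroke at J2  (0-jn J3 has e-setter on 3)
bond 0 stroke at J1  (common-e at J2 fixed by 1)
bond 4 stroke at I1  (prefer integral on I1)
bond 2 stroke at J1  (common-f at J1 fixed by 4)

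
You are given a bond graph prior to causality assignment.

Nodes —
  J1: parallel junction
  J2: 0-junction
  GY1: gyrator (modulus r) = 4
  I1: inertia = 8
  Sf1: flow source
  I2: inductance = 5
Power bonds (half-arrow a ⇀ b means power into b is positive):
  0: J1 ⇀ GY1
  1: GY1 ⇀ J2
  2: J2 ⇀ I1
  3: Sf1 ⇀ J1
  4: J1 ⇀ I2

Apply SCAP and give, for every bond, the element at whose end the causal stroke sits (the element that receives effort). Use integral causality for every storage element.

β0 stroke→J1
β1 stroke→J2
β2 stroke→I1
β3 stroke→Sf1
β4 stroke→I2

b3 stroke→Sf1  (source Sf1 imposes f)
b2 stroke→I1  (I1: I, integral causality)
b1 stroke→J2  (only one effort-in slot at J2)
b0 stroke→J1  (GY GY1: same side as bond 1)
b4 stroke→I2  (0-jn J1 has e-setter on 0)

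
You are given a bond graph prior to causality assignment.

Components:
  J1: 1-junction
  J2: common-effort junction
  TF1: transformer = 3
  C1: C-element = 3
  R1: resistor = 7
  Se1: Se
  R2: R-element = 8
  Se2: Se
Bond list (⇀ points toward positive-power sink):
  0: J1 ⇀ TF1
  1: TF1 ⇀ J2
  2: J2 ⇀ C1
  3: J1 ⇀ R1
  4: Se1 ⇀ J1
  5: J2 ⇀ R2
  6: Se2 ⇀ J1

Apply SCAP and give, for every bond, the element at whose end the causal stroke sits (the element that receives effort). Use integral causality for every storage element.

#0 →J1
#1 →TF1
#2 →J2
#3 →R1
#4 →J1
#5 →R2
#6 →J1

b4 stroke at J1  (Se1: effort source, stroke at far end)
b6 stroke at J1  (Se2 fixes effort; stroke away)
b2 stroke at J2  (C1 outputs effort q/C1)
b1 stroke at TF1  (J2: bond 2 brought effort, rest push out)
b5 stroke at R2  (J2: bond 2 brought effort, rest push out)
b0 stroke at J1  (TF1 one-in-one-out from 1)
b3 stroke at R1  (J1: last free bond brings flow in)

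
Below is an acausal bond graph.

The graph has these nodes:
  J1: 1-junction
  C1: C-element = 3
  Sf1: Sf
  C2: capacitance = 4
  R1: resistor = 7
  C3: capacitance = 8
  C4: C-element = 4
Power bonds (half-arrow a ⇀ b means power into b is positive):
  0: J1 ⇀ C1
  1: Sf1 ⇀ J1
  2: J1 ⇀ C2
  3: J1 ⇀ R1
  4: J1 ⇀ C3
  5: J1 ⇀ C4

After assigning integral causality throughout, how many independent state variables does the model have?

4  (C1, C2, C3, C4 all integral)

β1 |Sf1  (Sf1: flow source, stroke at near end)
β0 |J1  (J1: bond 1 brought flow, rest push out)
β2 |J1  (common-f at J1 fixed by 1)
β3 |J1  (common-f at J1 fixed by 1)
β4 |J1  (1-jn J1 has f-setter on 1)
β5 |J1  (common-f at J1 fixed by 1)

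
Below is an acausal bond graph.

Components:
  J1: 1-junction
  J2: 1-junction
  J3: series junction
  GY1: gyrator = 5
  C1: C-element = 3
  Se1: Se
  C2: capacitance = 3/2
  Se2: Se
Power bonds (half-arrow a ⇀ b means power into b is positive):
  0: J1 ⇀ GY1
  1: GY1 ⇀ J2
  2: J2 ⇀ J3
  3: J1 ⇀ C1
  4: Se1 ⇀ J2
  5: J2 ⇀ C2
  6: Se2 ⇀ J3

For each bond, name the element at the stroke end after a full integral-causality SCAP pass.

#0 stroke at GY1
#1 stroke at GY1
#2 stroke at J2
#3 stroke at J1
#4 stroke at J2
#5 stroke at J2
#6 stroke at J3

#4 stroke at J2  (Se1: effort source, stroke at far end)
#6 stroke at J3  (Se2 (Se) sets effort on bond)
#2 stroke at J2  (J3: last free bond brings flow in)
#3 stroke at J1  (C1: C, integral causality)
#0 stroke at GY1  (closing 1-jn rule on J1)
#1 stroke at GY1  (through GY1, causality inverts; strokes same side of GY1)
#5 stroke at J2  (1-jn J2 has f-setter on 1)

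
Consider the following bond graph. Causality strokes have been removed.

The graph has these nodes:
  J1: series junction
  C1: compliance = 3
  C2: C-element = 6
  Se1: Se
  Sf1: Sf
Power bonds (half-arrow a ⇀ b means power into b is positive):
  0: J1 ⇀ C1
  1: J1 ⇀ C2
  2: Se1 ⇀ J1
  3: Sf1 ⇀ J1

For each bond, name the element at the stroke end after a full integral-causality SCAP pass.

b0 stroke→J1
b1 stroke→J1
b2 stroke→J1
b3 stroke→Sf1

β2 stroke at J1  (Se1: effort source, stroke at far end)
β3 stroke at Sf1  (source Sf1 imposes f)
β0 stroke at J1  (J1 flow already set via bond 3)
β1 stroke at J1  (1-jn J1 has f-setter on 3)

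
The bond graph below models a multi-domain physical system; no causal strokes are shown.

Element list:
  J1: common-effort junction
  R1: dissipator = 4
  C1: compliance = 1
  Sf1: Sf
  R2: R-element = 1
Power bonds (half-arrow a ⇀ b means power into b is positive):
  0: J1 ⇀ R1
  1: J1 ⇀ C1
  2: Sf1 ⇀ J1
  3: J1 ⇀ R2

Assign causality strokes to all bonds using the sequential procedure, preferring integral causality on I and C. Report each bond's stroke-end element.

bond 2 stroke at Sf1  (Sf1 fixes flow; stroke at Sf1)
bond 1 stroke at J1  (prefer integral on C1)
bond 0 stroke at R1  (0-jn J1 has e-setter on 1)
bond 3 stroke at R2  (J1: bond 1 brought effort, rest push out)

#0 |R1
#1 |J1
#2 |Sf1
#3 |R2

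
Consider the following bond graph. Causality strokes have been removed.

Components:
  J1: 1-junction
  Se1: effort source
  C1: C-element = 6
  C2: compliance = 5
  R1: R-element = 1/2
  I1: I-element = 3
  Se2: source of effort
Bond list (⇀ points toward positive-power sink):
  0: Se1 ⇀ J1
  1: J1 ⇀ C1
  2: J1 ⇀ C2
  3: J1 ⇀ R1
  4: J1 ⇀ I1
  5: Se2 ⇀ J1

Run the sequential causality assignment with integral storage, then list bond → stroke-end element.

bond 0 stroke at J1
bond 1 stroke at J1
bond 2 stroke at J1
bond 3 stroke at J1
bond 4 stroke at I1
bond 5 stroke at J1

β0 stroke at J1  (Se1 (Se) sets effort on bond)
β5 stroke at J1  (Se2 fixes effort; stroke away)
β1 stroke at J1  (prefer integral on C1)
β2 stroke at J1  (prefer integral on C2)
β4 stroke at I1  (I1: I, integral causality)
β3 stroke at J1  (J1: bond 4 brought flow, rest push out)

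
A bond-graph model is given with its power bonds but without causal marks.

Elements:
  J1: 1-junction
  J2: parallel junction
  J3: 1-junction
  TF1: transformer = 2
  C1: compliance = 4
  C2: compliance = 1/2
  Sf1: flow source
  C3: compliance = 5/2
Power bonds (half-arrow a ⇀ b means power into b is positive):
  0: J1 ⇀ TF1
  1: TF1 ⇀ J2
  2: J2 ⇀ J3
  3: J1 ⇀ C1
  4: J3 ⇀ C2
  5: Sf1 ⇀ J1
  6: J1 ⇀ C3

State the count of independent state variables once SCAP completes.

β5 |Sf1  (Sf1: flow source, stroke at near end)
β0 |J1  (J1: bond 5 brought flow, rest push out)
β3 |J1  (J1: bond 5 brought flow, rest push out)
β6 |J1  (1-jn J1 has f-setter on 5)
β1 |TF1  (through TF1, causality passes straight; one stroke at TF1)
β2 |J2  (J2: last free bond brings effort in)
β4 |J3  (1-jn J3 has f-setter on 2)

3  (C1, C2, C3 all integral)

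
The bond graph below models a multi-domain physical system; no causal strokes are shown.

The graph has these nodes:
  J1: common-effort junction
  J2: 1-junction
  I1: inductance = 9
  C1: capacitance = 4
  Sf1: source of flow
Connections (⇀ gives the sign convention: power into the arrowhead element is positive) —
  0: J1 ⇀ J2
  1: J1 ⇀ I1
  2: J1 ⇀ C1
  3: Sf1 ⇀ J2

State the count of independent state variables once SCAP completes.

2  (C1, I1 all integral)

#3 |Sf1  (Sf1 fixes flow; stroke at Sf1)
#0 |J2  (common-f at J2 fixed by 3)
#1 |I1  (I1: I, integral causality)
#2 |J1  (only one effort-in slot at J1)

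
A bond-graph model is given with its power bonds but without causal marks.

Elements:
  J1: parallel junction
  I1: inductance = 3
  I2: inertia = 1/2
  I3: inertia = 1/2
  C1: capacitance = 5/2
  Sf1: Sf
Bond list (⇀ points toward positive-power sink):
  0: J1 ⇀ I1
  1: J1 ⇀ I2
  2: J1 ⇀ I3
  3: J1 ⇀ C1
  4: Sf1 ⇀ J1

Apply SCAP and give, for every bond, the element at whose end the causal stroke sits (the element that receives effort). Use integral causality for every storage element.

bond 0 |I1
bond 1 |I2
bond 2 |I3
bond 3 |J1
bond 4 |Sf1

β4 stroke→Sf1  (Sf1 (Sf) sets flow on bond)
β0 stroke→I1  (I1: I, integral causality)
β1 stroke→I2  (prefer integral on I2)
β2 stroke→I3  (I3 integral (f out))
β3 stroke→J1  (J1: last free bond brings effort in)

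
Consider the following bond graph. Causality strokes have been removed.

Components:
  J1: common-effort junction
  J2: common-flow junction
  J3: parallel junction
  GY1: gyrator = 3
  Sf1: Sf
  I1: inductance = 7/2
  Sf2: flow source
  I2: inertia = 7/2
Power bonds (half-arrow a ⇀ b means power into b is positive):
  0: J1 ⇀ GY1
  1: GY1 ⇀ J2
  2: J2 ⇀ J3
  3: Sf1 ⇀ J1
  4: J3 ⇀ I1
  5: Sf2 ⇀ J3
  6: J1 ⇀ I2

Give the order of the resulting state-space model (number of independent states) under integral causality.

2  (I1, I2 all integral)

#3 →Sf1  (Sf1 fixes flow; stroke at Sf1)
#5 →Sf2  (Sf2 (Sf) sets flow on bond)
#4 →I1  (I1 outputs flow p/I1)
#2 →J3  (J3: last free bond brings effort in)
#1 →J2  (J2 flow already set via bond 2)
#0 →J1  (GY GY1: same side as bond 1)
#6 →I2  (common-e at J1 fixed by 0)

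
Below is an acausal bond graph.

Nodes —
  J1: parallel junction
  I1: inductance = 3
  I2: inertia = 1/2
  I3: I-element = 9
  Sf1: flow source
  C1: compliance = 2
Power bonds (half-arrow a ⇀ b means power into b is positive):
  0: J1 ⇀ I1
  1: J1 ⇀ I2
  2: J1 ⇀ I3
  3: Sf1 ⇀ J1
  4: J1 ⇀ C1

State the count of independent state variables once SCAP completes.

4  (C1, I1, I2, I3 all integral)

#3 stroke→Sf1  (Sf1: flow source, stroke at near end)
#0 stroke→I1  (I1 outputs flow p/I1)
#1 stroke→I2  (I2 integral (f out))
#2 stroke→I3  (I3 integral (f out))
#4 stroke→J1  (J1 needs exactly one e-in)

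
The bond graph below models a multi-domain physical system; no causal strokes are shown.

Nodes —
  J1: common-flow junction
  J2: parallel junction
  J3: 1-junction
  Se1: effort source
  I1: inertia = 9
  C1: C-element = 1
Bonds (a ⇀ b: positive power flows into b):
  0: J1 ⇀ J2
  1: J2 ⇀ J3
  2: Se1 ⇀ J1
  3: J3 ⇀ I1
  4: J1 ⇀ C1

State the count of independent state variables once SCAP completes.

b2 →J1  (Se1: effort source, stroke at far end)
b3 →I1  (I1 outputs flow p/I1)
b1 →J3  (J3: bond 3 brought flow, rest push out)
b0 →J2  (only one effort-in slot at J2)
b4 →J1  (J1: bond 0 brought flow, rest push out)

2  (C1, I1 all integral)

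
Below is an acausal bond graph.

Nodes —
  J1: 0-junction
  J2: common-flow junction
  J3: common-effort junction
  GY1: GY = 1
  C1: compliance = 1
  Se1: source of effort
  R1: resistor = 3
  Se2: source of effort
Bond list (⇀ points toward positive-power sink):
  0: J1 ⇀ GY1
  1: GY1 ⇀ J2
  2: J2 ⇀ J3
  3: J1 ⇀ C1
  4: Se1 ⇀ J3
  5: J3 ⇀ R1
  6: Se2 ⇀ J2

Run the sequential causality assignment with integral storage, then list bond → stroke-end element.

b4 |J3  (Se1: effort source, stroke at far end)
b6 |J2  (source Se2 imposes e)
b2 |J2  (J3: bond 4 brought effort, rest push out)
b5 |R1  (J3: bond 4 brought effort, rest push out)
b1 |GY1  (J2: last free bond brings flow in)
b0 |GY1  (through GY1, causality inverts; strokes same side of GY1)
b3 |J1  (J1 needs exactly one e-in)

β0 stroke→GY1
β1 stroke→GY1
β2 stroke→J2
β3 stroke→J1
β4 stroke→J3
β5 stroke→R1
β6 stroke→J2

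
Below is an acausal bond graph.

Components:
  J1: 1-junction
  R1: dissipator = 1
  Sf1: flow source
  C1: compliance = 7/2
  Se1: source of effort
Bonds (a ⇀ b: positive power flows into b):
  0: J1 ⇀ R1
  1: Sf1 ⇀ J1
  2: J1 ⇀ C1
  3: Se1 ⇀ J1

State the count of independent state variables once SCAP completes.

1  (C1 all integral)

bond 1 stroke at Sf1  (source Sf1 imposes f)
bond 3 stroke at J1  (Se1: effort source, stroke at far end)
bond 0 stroke at J1  (J1: bond 1 brought flow, rest push out)
bond 2 stroke at J1  (common-f at J1 fixed by 1)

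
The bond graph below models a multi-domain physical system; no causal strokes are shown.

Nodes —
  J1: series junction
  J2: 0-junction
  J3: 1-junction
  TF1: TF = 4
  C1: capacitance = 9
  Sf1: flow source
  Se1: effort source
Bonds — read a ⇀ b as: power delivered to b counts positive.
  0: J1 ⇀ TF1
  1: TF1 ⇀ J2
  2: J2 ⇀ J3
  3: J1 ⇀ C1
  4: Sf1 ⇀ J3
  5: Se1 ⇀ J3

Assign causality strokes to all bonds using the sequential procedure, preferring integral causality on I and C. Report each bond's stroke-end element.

#0 stroke at TF1
#1 stroke at J2
#2 stroke at J3
#3 stroke at J1
#4 stroke at Sf1
#5 stroke at J3

bond 4 |Sf1  (Sf1 (Sf) sets flow on bond)
bond 5 |J3  (Se1 (Se) sets effort on bond)
bond 2 |J3  (J3: bond 4 brought flow, rest push out)
bond 1 |J2  (J2 needs exactly one e-in)
bond 0 |TF1  (TF TF1: opposite of bond 1)
bond 3 |J1  (J1: bond 0 brought flow, rest push out)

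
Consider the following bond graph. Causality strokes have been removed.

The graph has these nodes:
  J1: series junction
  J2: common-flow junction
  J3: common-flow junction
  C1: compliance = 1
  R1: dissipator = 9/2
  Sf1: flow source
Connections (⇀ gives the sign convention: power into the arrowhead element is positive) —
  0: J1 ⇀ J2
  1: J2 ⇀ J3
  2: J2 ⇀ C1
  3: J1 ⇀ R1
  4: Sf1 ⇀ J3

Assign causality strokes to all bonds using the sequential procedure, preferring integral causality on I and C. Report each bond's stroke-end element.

β0 stroke→J2
β1 stroke→J3
β2 stroke→J2
β3 stroke→J1
β4 stroke→Sf1

β4 →Sf1  (Sf1: flow source, stroke at near end)
β1 →J3  (common-f at J3 fixed by 4)
β0 →J2  (J2: bond 1 brought flow, rest push out)
β2 →J2  (J2 flow already set via bond 1)
β3 →J1  (common-f at J1 fixed by 0)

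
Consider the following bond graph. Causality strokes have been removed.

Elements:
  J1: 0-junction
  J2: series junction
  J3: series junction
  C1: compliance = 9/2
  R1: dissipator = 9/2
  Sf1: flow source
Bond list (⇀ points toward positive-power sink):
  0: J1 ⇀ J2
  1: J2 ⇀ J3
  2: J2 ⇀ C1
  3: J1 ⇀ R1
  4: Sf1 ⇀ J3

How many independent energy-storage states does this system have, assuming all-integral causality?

b4 |Sf1  (source Sf1 imposes f)
b1 |J3  (common-f at J3 fixed by 4)
b0 |J2  (common-f at J2 fixed by 1)
b2 |J2  (1-jn J2 has f-setter on 1)
b3 |J1  (closing 0-jn rule on J1)

1  (C1 all integral)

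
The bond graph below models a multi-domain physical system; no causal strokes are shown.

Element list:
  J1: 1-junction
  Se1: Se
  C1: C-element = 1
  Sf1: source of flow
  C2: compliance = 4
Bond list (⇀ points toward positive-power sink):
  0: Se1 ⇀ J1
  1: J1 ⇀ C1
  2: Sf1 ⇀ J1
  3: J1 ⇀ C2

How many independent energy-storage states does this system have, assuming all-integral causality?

2  (C1, C2 all integral)

β0 |J1  (Se1 fixes effort; stroke away)
β2 |Sf1  (source Sf1 imposes f)
β1 |J1  (common-f at J1 fixed by 2)
β3 |J1  (J1 flow already set via bond 2)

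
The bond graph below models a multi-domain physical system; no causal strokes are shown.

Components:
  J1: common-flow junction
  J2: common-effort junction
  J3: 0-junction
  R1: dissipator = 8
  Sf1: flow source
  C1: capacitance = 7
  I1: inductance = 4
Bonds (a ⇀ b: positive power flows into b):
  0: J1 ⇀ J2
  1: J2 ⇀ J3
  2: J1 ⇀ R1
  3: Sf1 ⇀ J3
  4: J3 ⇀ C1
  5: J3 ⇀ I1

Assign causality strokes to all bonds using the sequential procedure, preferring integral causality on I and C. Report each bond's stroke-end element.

bond 3 |Sf1  (Sf1: flow source, stroke at near end)
bond 4 |J3  (C1 outputs effort q/C1)
bond 1 |J2  (0-jn J3 has e-setter on 4)
bond 5 |I1  (J3 effort already set via bond 4)
bond 0 |J1  (0-jn J2 has e-setter on 1)
bond 2 |R1  (J1 needs exactly one f-in)

β0 |J1
β1 |J2
β2 |R1
β3 |Sf1
β4 |J3
β5 |I1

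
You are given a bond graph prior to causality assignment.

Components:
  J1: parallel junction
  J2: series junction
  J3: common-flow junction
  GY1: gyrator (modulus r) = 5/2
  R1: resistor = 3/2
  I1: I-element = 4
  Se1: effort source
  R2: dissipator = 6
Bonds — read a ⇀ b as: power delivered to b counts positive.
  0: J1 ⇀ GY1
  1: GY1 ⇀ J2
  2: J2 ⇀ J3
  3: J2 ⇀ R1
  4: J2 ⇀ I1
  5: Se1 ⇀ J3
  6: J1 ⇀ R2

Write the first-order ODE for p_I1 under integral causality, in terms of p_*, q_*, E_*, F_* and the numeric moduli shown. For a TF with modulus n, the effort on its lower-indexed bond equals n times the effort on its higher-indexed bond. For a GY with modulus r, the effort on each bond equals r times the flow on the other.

dp_I1/dt = E_Se1 - 61*p_I1/96

#5 stroke→J3  (Se1 (Se) sets effort on bond)
#2 stroke→J2  (only one flow-in slot at J3)
#4 stroke→I1  (prefer integral on I1)
#1 stroke→J2  (J2: bond 4 brought flow, rest push out)
#3 stroke→J2  (J2 flow already set via bond 4)
#0 stroke→J1  (GY1: gyrator matches bond 1)
#6 stroke→R2  (J1 effort already set via bond 0)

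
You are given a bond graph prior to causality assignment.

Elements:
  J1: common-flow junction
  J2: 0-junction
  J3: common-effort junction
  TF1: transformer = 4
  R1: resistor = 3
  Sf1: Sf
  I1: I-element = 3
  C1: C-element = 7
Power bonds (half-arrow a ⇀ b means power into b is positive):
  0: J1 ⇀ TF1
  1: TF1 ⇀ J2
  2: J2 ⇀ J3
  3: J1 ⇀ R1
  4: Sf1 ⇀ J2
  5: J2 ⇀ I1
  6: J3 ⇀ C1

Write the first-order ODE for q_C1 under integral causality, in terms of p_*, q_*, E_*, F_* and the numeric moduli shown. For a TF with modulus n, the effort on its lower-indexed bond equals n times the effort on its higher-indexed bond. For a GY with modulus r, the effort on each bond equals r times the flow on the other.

bond 4 →Sf1  (Sf1: flow source, stroke at near end)
bond 5 →I1  (I1: I, integral causality)
bond 6 →J3  (C1 integral (e out))
bond 2 →J2  (0-jn J3 has e-setter on 6)
bond 1 →TF1  (J2 effort already set via bond 2)
bond 0 →J1  (TF1: transformer flips bond 1)
bond 3 →R1  (only one flow-in slot at J1)

dq_C1/dt = F_Sf1 - p_I1/3 - 16*q_C1/21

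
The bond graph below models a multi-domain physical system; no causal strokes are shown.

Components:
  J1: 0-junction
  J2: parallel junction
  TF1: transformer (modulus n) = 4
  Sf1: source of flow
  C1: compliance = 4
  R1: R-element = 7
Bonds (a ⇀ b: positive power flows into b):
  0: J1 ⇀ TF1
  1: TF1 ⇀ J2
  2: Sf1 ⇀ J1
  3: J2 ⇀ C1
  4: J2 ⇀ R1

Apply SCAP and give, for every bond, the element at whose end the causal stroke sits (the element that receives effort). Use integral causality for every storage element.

#2 stroke→Sf1  (Sf1: flow source, stroke at near end)
#0 stroke→J1  (J1 needs exactly one e-in)
#1 stroke→TF1  (TF TF1: opposite of bond 0)
#3 stroke→J2  (C1: C, integral causality)
#4 stroke→R1  (0-jn J2 has e-setter on 3)

β0 |J1
β1 |TF1
β2 |Sf1
β3 |J2
β4 |R1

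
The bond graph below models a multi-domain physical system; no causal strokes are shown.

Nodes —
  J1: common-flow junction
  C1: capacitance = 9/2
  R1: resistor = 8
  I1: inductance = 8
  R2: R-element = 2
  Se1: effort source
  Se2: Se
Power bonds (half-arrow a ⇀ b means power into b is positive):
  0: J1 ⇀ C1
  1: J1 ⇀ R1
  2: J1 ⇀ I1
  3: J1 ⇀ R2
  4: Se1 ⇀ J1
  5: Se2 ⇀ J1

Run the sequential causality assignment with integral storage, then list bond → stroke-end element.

β0 stroke→J1
β1 stroke→J1
β2 stroke→I1
β3 stroke→J1
β4 stroke→J1
β5 stroke→J1

#4 stroke→J1  (Se1 (Se) sets effort on bond)
#5 stroke→J1  (source Se2 imposes e)
#0 stroke→J1  (C1: C, integral causality)
#2 stroke→I1  (I1 integral (f out))
#1 stroke→J1  (J1 flow already set via bond 2)
#3 stroke→J1  (common-f at J1 fixed by 2)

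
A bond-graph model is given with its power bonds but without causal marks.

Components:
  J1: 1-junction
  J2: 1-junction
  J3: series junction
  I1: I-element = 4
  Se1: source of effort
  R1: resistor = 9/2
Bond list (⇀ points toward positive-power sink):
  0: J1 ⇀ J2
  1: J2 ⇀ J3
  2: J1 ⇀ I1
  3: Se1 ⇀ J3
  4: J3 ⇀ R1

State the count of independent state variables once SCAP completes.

β3 stroke at J3  (source Se1 imposes e)
β2 stroke at I1  (prefer integral on I1)
β0 stroke at J1  (common-f at J1 fixed by 2)
β1 stroke at J2  (J2: bond 0 brought flow, rest push out)
β4 stroke at J3  (J3 flow already set via bond 1)

1  (I1 all integral)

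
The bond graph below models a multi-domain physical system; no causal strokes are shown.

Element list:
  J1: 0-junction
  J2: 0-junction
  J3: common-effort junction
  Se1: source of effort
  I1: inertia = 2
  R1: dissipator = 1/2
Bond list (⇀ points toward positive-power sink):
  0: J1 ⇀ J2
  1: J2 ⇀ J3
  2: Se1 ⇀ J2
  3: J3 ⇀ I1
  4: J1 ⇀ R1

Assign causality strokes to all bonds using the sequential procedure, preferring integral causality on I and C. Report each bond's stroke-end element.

bond 0 stroke at J1
bond 1 stroke at J3
bond 2 stroke at J2
bond 3 stroke at I1
bond 4 stroke at R1

β2 |J2  (Se1: effort source, stroke at far end)
β0 |J1  (J2: bond 2 brought effort, rest push out)
β1 |J3  (0-jn J2 has e-setter on 2)
β3 |I1  (common-e at J3 fixed by 1)
β4 |R1  (0-jn J1 has e-setter on 0)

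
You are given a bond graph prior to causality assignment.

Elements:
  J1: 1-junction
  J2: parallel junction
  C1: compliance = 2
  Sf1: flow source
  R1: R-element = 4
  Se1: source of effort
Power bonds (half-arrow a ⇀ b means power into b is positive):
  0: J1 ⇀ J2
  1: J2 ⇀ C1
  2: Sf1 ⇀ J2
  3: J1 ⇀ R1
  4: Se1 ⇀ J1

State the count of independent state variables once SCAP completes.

b2 →Sf1  (Sf1: flow source, stroke at near end)
b4 →J1  (Se1: effort source, stroke at far end)
b1 →J2  (C1 integral (e out))
b0 →J1  (J2: bond 1 brought effort, rest push out)
b3 →R1  (only one flow-in slot at J1)

1  (C1 all integral)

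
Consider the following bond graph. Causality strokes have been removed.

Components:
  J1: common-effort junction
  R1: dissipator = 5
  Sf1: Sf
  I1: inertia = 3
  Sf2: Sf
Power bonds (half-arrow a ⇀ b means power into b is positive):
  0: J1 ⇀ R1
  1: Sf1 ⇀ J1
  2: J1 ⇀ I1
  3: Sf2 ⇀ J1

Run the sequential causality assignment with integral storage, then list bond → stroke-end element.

#0 stroke at J1
#1 stroke at Sf1
#2 stroke at I1
#3 stroke at Sf2

#1 stroke→Sf1  (Sf1 (Sf) sets flow on bond)
#3 stroke→Sf2  (Sf2 fixes flow; stroke at Sf2)
#2 stroke→I1  (I1 outputs flow p/I1)
#0 stroke→J1  (closing 0-jn rule on J1)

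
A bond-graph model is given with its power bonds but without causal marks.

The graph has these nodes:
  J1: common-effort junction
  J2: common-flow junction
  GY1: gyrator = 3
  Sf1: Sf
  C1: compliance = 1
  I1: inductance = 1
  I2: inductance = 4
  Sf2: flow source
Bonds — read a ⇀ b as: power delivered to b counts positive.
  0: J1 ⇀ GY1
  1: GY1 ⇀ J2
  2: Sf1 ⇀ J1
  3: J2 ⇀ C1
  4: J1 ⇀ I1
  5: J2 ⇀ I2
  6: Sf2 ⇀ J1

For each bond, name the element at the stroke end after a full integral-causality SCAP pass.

bond 0 stroke→J1
bond 1 stroke→J2
bond 2 stroke→Sf1
bond 3 stroke→J2
bond 4 stroke→I1
bond 5 stroke→I2
bond 6 stroke→Sf2

bond 2 →Sf1  (Sf1 (Sf) sets flow on bond)
bond 6 →Sf2  (Sf2 fixes flow; stroke at Sf2)
bond 3 →J2  (C1 outputs effort q/C1)
bond 4 →I1  (I1 integral (f out))
bond 0 →J1  (J1: last free bond brings effort in)
bond 1 →J2  (GY1: gyrator matches bond 0)
bond 5 →I2  (only one flow-in slot at J2)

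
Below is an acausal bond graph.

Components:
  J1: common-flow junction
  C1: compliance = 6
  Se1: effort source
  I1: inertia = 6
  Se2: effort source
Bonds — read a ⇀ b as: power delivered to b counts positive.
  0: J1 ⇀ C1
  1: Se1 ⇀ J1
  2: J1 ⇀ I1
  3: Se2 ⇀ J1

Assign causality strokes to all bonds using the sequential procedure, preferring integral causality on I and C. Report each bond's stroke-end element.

b0 stroke→J1
b1 stroke→J1
b2 stroke→I1
b3 stroke→J1

β1 stroke→J1  (Se1 fixes effort; stroke away)
β3 stroke→J1  (Se2 (Se) sets effort on bond)
β0 stroke→J1  (C1 integral (e out))
β2 stroke→I1  (only one flow-in slot at J1)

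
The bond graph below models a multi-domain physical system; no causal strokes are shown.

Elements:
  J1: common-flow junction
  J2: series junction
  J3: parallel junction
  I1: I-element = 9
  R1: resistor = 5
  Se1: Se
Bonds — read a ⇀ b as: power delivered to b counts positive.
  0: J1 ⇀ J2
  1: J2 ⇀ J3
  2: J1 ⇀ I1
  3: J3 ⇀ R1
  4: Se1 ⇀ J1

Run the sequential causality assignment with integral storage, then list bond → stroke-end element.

b4 →J1  (source Se1 imposes e)
b2 →I1  (I1: I, integral causality)
b0 →J1  (1-jn J1 has f-setter on 2)
b1 →J2  (J2: bond 0 brought flow, rest push out)
b3 →J3  (J3: last free bond brings effort in)

β0 |J1
β1 |J2
β2 |I1
β3 |J3
β4 |J1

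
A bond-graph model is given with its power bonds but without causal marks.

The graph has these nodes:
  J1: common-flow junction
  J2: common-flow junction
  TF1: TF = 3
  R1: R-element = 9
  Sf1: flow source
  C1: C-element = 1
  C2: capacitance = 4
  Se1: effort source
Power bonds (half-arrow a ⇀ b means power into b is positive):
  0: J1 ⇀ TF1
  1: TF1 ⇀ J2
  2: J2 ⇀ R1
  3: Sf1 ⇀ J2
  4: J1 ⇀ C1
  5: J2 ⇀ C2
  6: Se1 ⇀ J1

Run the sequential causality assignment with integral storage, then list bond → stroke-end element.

#3 stroke at Sf1  (Sf1: flow source, stroke at near end)
#6 stroke at J1  (Se1 fixes effort; stroke away)
#1 stroke at J2  (J2 flow already set via bond 3)
#2 stroke at J2  (1-jn J2 has f-setter on 3)
#5 stroke at J2  (1-jn J2 has f-setter on 3)
#0 stroke at TF1  (through TF1, causality passes straight; one stroke at TF1)
#4 stroke at J1  (common-f at J1 fixed by 0)

bond 0 stroke→TF1
bond 1 stroke→J2
bond 2 stroke→J2
bond 3 stroke→Sf1
bond 4 stroke→J1
bond 5 stroke→J2
bond 6 stroke→J1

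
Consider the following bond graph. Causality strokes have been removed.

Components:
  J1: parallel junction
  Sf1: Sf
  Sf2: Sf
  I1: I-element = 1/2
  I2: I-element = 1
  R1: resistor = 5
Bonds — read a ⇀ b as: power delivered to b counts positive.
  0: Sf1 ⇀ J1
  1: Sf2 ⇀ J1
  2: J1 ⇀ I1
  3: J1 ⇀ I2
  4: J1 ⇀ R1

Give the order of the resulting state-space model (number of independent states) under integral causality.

2  (I1, I2 all integral)

β0 stroke→Sf1  (source Sf1 imposes f)
β1 stroke→Sf2  (Sf2 fixes flow; stroke at Sf2)
β2 stroke→I1  (I1 integral (f out))
β3 stroke→I2  (I2 outputs flow p/I2)
β4 stroke→J1  (closing 0-jn rule on J1)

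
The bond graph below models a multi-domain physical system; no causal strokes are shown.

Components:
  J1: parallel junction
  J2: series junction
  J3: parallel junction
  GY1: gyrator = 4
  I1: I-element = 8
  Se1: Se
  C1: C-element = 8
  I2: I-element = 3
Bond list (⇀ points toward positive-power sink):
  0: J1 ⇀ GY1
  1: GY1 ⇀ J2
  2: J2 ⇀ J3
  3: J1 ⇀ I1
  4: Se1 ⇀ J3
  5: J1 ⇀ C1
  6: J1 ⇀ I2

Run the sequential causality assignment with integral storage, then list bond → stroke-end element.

#0 stroke→GY1
#1 stroke→GY1
#2 stroke→J2
#3 stroke→I1
#4 stroke→J3
#5 stroke→J1
#6 stroke→I2

b4 stroke→J3  (Se1 (Se) sets effort on bond)
b2 stroke→J2  (J3: bond 4 brought effort, rest push out)
b1 stroke→GY1  (J2: last free bond brings flow in)
b0 stroke→GY1  (GY1: gyrator matches bond 1)
b3 stroke→I1  (I1 integral (f out))
b5 stroke→J1  (C1 outputs effort q/C1)
b6 stroke→I2  (J1 effort already set via bond 5)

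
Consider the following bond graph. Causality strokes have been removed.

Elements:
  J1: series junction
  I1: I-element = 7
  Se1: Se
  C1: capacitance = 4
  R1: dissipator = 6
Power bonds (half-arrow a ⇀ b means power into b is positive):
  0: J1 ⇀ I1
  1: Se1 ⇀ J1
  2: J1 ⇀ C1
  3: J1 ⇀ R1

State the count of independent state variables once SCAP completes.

2  (C1, I1 all integral)

#1 stroke at J1  (Se1 fixes effort; stroke away)
#0 stroke at I1  (I1 outputs flow p/I1)
#2 stroke at J1  (J1: bond 0 brought flow, rest push out)
#3 stroke at J1  (1-jn J1 has f-setter on 0)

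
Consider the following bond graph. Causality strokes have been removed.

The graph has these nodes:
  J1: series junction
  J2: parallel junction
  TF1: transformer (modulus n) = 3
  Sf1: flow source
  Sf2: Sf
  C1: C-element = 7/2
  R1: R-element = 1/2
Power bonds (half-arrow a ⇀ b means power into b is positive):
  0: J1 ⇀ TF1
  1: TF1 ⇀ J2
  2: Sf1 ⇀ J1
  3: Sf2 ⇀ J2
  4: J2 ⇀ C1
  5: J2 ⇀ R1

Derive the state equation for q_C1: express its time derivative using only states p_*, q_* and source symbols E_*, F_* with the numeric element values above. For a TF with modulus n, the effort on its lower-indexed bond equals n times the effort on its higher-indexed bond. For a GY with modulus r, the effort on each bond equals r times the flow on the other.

dq_C1/dt = 3*F_Sf1 + F_Sf2 - 4*q_C1/7

β2 →Sf1  (source Sf1 imposes f)
β3 →Sf2  (Sf2 fixes flow; stroke at Sf2)
β0 →J1  (J1: bond 2 brought flow, rest push out)
β1 →TF1  (through TF1, causality passes straight; one stroke at TF1)
β4 →J2  (C1 integral (e out))
β5 →R1  (common-e at J2 fixed by 4)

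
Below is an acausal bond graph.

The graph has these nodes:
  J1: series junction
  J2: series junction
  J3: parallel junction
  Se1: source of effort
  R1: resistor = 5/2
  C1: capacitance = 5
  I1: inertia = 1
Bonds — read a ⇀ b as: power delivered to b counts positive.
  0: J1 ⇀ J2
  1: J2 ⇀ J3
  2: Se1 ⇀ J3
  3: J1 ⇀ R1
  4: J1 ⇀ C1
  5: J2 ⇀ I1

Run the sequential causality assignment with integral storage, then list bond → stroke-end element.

b0 →J2
b1 →J2
b2 →J3
b3 →J1
b4 →J1
b5 →I1

bond 2 stroke→J3  (Se1 fixes effort; stroke away)
bond 1 stroke→J2  (common-e at J3 fixed by 2)
bond 4 stroke→J1  (C1 integral (e out))
bond 5 stroke→I1  (I1 outputs flow p/I1)
bond 0 stroke→J2  (common-f at J2 fixed by 5)
bond 3 stroke→J1  (1-jn J1 has f-setter on 0)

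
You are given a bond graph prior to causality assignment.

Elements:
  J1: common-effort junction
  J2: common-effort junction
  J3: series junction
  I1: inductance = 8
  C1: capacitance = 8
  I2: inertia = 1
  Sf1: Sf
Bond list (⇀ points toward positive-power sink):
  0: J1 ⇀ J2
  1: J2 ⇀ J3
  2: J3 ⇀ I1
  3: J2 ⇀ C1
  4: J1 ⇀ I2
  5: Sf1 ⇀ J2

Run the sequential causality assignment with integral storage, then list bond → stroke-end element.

bond 0 →J1
bond 1 →J3
bond 2 →I1
bond 3 →J2
bond 4 →I2
bond 5 →Sf1

b5 stroke at Sf1  (Sf1 (Sf) sets flow on bond)
b2 stroke at I1  (I1 outputs flow p/I1)
b1 stroke at J3  (J3 flow already set via bond 2)
b3 stroke at J2  (C1 outputs effort q/C1)
b0 stroke at J1  (common-e at J2 fixed by 3)
b4 stroke at I2  (common-e at J1 fixed by 0)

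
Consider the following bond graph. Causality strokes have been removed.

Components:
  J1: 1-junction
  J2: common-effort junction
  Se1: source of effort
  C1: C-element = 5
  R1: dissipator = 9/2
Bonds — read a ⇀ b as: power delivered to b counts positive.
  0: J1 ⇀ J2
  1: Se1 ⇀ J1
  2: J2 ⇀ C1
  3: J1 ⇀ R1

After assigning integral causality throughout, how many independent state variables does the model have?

1  (C1 all integral)

β1 |J1  (Se1 fixes effort; stroke away)
β2 |J2  (C1: C, integral causality)
β0 |J1  (J2 effort already set via bond 2)
β3 |R1  (J1: last free bond brings flow in)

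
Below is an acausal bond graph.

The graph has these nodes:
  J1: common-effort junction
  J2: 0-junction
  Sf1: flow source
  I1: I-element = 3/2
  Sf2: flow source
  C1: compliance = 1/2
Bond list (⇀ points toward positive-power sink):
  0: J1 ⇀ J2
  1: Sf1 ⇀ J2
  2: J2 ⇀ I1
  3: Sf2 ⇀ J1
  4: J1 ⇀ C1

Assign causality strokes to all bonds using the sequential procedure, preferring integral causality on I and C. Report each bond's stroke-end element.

#1 →Sf1  (source Sf1 imposes f)
#3 →Sf2  (Sf2: flow source, stroke at near end)
#2 →I1  (I1 outputs flow p/I1)
#0 →J2  (only one effort-in slot at J2)
#4 →J1  (closing 0-jn rule on J1)

#0 stroke→J2
#1 stroke→Sf1
#2 stroke→I1
#3 stroke→Sf2
#4 stroke→J1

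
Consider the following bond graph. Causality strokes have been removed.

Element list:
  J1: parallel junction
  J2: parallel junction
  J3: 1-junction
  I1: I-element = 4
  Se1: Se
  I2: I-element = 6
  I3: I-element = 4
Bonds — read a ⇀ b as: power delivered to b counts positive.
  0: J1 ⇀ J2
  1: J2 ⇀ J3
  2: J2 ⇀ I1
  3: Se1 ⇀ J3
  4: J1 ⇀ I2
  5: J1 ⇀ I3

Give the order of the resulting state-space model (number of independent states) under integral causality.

β3 stroke→J3  (Se1 fixes effort; stroke away)
β1 stroke→J2  (J3 needs exactly one f-in)
β0 stroke→J1  (common-e at J2 fixed by 1)
β2 stroke→I1  (J2 effort already set via bond 1)
β4 stroke→I2  (common-e at J1 fixed by 0)
β5 stroke→I3  (common-e at J1 fixed by 0)

3  (I1, I2, I3 all integral)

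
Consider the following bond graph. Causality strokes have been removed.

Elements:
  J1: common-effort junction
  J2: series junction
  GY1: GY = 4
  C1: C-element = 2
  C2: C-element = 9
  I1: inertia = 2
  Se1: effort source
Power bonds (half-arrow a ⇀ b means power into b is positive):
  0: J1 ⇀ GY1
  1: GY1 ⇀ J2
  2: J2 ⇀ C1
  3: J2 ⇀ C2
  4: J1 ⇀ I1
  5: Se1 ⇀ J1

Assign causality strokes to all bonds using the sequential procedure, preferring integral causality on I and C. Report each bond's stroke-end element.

β5 stroke→J1  (Se1: effort source, stroke at far end)
β0 stroke→GY1  (0-jn J1 has e-setter on 5)
β4 stroke→I1  (J1: bond 5 brought effort, rest push out)
β1 stroke→GY1  (GY1: gyrator matches bond 0)
β2 stroke→J2  (J2 flow already set via bond 1)
β3 stroke→J2  (1-jn J2 has f-setter on 1)

bond 0 →GY1
bond 1 →GY1
bond 2 →J2
bond 3 →J2
bond 4 →I1
bond 5 →J1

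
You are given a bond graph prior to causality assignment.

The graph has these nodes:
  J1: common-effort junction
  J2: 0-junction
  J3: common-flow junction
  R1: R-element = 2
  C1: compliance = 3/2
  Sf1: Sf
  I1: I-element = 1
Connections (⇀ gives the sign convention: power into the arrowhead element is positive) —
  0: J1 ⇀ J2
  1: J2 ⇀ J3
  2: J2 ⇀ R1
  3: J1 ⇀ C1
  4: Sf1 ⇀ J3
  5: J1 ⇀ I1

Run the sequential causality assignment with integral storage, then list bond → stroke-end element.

β0 stroke at J2
β1 stroke at J3
β2 stroke at R1
β3 stroke at J1
β4 stroke at Sf1
β5 stroke at I1

bond 4 stroke→Sf1  (source Sf1 imposes f)
bond 1 stroke→J3  (common-f at J3 fixed by 4)
bond 3 stroke→J1  (C1 integral (e out))
bond 0 stroke→J2  (0-jn J1 has e-setter on 3)
bond 5 stroke→I1  (0-jn J1 has e-setter on 3)
bond 2 stroke→R1  (common-e at J2 fixed by 0)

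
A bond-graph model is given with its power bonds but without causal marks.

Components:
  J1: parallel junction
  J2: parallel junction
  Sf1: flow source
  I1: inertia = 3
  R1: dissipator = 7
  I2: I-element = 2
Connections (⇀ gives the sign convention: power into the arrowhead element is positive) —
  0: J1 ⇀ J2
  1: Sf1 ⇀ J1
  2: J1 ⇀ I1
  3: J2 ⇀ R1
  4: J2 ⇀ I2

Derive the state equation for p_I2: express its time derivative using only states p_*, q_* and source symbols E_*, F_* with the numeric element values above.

bond 1 stroke→Sf1  (source Sf1 imposes f)
bond 2 stroke→I1  (I1: I, integral causality)
bond 0 stroke→J1  (only one effort-in slot at J1)
bond 4 stroke→I2  (prefer integral on I2)
bond 3 stroke→J2  (J2: last free bond brings effort in)

dp_I2/dt = 7*F_Sf1 - 7*p_I1/3 - 7*p_I2/2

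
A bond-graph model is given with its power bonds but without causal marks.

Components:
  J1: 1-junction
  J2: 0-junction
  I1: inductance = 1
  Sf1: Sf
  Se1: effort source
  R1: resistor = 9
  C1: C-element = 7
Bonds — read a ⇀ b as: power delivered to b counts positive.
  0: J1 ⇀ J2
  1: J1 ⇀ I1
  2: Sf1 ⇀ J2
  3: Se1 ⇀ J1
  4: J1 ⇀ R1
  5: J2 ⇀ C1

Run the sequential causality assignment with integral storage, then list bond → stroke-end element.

bond 2 stroke→Sf1  (Sf1: flow source, stroke at near end)
bond 3 stroke→J1  (Se1 fixes effort; stroke away)
bond 1 stroke→I1  (prefer integral on I1)
bond 0 stroke→J1  (1-jn J1 has f-setter on 1)
bond 4 stroke→J1  (1-jn J1 has f-setter on 1)
bond 5 stroke→J2  (J2: last free bond brings effort in)

β0 →J1
β1 →I1
β2 →Sf1
β3 →J1
β4 →J1
β5 →J2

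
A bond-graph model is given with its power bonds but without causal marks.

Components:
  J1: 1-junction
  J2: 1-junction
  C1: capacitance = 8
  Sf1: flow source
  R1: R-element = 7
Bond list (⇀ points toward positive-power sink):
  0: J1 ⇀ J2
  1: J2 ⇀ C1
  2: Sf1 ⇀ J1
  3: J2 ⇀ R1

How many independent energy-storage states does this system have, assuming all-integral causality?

1  (C1 all integral)

bond 2 →Sf1  (Sf1 (Sf) sets flow on bond)
bond 0 →J1  (common-f at J1 fixed by 2)
bond 1 →J2  (1-jn J2 has f-setter on 0)
bond 3 →J2  (1-jn J2 has f-setter on 0)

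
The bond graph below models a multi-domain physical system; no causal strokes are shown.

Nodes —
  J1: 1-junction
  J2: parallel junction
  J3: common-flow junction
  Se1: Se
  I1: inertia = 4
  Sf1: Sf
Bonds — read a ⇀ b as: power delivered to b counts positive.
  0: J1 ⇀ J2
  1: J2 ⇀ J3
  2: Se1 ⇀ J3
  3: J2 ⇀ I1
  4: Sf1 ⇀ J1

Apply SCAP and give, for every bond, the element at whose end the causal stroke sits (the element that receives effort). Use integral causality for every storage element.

#2 →J3  (Se1 fixes effort; stroke away)
#4 →Sf1  (Sf1 fixes flow; stroke at Sf1)
#0 →J1  (J1: bond 4 brought flow, rest push out)
#1 →J2  (closing 1-jn rule on J3)
#3 →I1  (J2 effort already set via bond 1)

β0 →J1
β1 →J2
β2 →J3
β3 →I1
β4 →Sf1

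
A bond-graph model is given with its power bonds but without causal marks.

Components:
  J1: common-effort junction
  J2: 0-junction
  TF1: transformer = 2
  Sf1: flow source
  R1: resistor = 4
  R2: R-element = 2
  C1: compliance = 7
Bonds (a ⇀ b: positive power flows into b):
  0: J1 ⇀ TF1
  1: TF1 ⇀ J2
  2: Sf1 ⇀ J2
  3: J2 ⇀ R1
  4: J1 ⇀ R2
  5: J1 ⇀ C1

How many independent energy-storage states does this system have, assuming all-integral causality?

b2 →Sf1  (Sf1: flow source, stroke at near end)
b5 →J1  (C1 integral (e out))
b0 →TF1  (J1 effort already set via bond 5)
b4 →R2  (J1 effort already set via bond 5)
b1 →J2  (TF1 one-in-one-out from 0)
b3 →R1  (common-e at J2 fixed by 1)

1  (C1 all integral)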